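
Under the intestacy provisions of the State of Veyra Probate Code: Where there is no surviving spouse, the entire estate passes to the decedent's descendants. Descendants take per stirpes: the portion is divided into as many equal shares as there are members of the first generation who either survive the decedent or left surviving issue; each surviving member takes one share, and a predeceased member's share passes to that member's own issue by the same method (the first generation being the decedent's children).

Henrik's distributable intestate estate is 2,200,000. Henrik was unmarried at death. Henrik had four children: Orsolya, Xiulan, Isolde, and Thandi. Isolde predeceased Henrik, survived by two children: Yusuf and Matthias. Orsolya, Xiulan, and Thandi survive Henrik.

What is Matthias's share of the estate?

Matthias receives 275,000.

The entire 2,200,000 passes to the descendants.
That amount (2,200,000) is divided into 4 shares of 550,000: Orsolya, Xiulan, and Thandi each take 550,000; Isolde's 550,000 share passes to Isolde's issue.
Isolde's share (550,000) is divided into 2 shares of 275,000: Yusuf and Matthias each take 275,000.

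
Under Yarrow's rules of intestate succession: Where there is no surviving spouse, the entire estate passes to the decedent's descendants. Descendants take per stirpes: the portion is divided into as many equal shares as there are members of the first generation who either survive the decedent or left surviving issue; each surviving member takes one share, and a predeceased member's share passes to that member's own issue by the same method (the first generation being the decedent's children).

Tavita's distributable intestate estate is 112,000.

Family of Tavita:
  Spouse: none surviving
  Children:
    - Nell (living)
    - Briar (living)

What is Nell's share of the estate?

The entire 112,000 passes to the descendants.
That amount (112,000) is divided into 2 shares of 56,000: Nell and Briar each take 56,000.

Nell receives 56,000.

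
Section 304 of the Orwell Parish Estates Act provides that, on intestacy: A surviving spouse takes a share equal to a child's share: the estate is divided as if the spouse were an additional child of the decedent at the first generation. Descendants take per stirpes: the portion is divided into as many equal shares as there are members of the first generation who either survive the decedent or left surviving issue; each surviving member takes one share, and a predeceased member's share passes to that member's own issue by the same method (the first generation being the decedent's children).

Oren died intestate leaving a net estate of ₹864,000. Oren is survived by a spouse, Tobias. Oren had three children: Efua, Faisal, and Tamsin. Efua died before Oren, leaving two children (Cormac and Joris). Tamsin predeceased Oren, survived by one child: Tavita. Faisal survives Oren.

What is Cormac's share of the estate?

The spouse counts as an additional share at the children's level, so there are 4 primary shares of ₹216,000. Tobias takes one such share (₹216,000).
The children's combined portion (₹648,000) is divided into 3 shares of ₹216,000: Faisal takes ₹216,000; Efua's ₹216,000 share passes to Efua's issue; Tamsin's ₹216,000 share passes to Tamsin's issue.
Efua's share (₹216,000) is divided into 2 shares of ₹108,000: Cormac and Joris each take ₹108,000.
Tamsin's share (₹216,000) passes entirely to Tavita.

Cormac receives ₹108,000.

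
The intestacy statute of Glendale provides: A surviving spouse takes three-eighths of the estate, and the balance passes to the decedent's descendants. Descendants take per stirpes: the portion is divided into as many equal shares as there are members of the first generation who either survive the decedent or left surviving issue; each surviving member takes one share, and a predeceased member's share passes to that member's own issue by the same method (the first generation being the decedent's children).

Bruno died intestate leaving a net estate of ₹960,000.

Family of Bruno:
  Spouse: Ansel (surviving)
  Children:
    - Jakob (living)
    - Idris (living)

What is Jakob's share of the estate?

Ansel takes three-eighths of ₹960,000 = ₹360,000. The remaining ₹600,000 passes to the descendants.
The descendants' portion (₹600,000) is divided into 2 shares of ₹300,000: Jakob and Idris each take ₹300,000.

Jakob receives ₹300,000.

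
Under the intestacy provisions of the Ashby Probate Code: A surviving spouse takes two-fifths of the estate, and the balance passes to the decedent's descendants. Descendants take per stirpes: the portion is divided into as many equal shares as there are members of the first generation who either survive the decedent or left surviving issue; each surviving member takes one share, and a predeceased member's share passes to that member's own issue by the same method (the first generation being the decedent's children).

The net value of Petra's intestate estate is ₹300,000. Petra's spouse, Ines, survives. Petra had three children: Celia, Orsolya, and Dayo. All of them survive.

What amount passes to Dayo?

Dayo receives ₹60,000.

Ines takes two-fifths of ₹300,000 = ₹120,000. The remaining ₹180,000 passes to the descendants.
The descendants' portion (₹180,000) is divided into 3 shares of ₹60,000: Celia, Orsolya, and Dayo each take ₹60,000.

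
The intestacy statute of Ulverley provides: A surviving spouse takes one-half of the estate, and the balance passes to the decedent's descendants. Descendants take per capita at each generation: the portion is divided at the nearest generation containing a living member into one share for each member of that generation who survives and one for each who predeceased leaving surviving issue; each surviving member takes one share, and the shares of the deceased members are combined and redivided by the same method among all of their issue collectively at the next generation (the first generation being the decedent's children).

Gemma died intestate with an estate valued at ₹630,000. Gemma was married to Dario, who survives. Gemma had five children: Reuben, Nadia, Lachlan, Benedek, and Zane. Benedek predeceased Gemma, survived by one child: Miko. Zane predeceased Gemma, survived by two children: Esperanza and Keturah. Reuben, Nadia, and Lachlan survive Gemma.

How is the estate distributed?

Dario: ₹315,000; Reuben: ₹63,000; Nadia: ₹63,000; Lachlan: ₹63,000; Miko: ₹42,000; Esperanza: ₹42,000; Keturah: ₹42,000

Dario takes one-half of ₹630,000 = ₹315,000. The remaining ₹315,000 passes to the descendants.
The descendants' portion (₹315,000) is divided at the children's generation into 5 shares of ₹63,000. Reuben, Nadia, and Lachlan each take ₹63,000. The 2 shares of the deceased (Benedek and Zane) are combined into a pool of ₹126,000.
That pool (₹126,000) is divided at the grandchildren's generation equally among Miko, Esperanza, and Keturah: ₹42,000 each.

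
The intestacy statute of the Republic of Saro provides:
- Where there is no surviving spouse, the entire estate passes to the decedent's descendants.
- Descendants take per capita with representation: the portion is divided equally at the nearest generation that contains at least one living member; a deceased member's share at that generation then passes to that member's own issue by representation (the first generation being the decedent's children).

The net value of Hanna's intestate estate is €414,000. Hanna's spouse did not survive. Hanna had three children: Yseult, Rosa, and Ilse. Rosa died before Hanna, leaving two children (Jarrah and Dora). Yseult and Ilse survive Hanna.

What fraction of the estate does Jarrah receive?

The entire €414,000 passes to the descendants.
That amount (€414,000) is divided into 3 shares of €138,000: Yseult and Ilse each take €138,000; Rosa's €138,000 share passes to Rosa's issue.
Rosa's share (€138,000) is divided into 2 shares of €69,000: Jarrah and Dora each take €69,000.

Jarrah receives 1/6 of the estate.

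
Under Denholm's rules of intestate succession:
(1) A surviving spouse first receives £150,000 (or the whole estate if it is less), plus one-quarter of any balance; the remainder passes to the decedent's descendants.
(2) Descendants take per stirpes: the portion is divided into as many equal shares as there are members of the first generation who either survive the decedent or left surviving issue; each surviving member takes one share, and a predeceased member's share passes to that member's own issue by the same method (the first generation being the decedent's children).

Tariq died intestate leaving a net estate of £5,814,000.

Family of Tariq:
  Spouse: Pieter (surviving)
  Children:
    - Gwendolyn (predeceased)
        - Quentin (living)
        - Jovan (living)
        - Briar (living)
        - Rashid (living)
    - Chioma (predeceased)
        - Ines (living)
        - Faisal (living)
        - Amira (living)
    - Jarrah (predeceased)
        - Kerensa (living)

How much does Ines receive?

Ines receives £472,000.

Pieter first takes £150,000, leaving a balance of £5,664,000. Pieter then takes one-quarter of the balance (£1,416,000), for a total of £1,566,000. The remaining £4,248,000 passes to the descendants.
The descendants' portion (£4,248,000) is divided into 3 shares of £1,416,000: Gwendolyn's £1,416,000 share passes to Gwendolyn's issue; Chioma's £1,416,000 share passes to Chioma's issue; Jarrah's £1,416,000 share passes to Jarrah's issue.
Gwendolyn's share (£1,416,000) is divided into 4 shares of £354,000: Quentin, Jovan, Briar, and Rashid each take £354,000.
Chioma's share (£1,416,000) is divided into 3 shares of £472,000: Ines, Faisal, and Amira each take £472,000.
Jarrah's share (£1,416,000) passes entirely to Kerensa.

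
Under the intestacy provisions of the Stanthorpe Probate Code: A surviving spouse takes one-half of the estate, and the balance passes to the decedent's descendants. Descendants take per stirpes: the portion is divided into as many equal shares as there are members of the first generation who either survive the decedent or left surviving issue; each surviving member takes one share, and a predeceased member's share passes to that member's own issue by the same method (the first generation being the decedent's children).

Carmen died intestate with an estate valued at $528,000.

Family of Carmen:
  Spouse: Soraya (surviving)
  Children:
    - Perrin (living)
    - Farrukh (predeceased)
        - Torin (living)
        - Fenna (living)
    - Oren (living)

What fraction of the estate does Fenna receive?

Fenna receives 1/12 of the estate.

Soraya takes one-half of $528,000 = $264,000. The remaining $264,000 passes to the descendants.
The descendants' portion ($264,000) is divided into 3 shares of $88,000: Perrin and Oren each take $88,000; Farrukh's $88,000 share passes to Farrukh's issue.
Farrukh's share ($88,000) is divided into 2 shares of $44,000: Torin and Fenna each take $44,000.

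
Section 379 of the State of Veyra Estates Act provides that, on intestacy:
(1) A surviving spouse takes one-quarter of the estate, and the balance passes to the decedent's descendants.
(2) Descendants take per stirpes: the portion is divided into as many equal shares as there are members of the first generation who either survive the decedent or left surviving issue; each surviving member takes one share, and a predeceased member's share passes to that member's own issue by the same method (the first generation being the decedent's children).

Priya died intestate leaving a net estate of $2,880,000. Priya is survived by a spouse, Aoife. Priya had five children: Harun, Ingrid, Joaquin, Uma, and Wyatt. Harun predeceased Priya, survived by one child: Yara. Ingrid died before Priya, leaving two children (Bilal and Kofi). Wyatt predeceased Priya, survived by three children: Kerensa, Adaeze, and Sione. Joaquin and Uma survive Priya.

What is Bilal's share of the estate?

Aoife takes one-quarter of $2,880,000 = $720,000. The remaining $2,160,000 passes to the descendants.
The descendants' portion ($2,160,000) is divided into 5 shares of $432,000: Joaquin and Uma each take $432,000; Harun's $432,000 share passes to Harun's issue; Ingrid's $432,000 share passes to Ingrid's issue; Wyatt's $432,000 share passes to Wyatt's issue.
Harun's share ($432,000) passes entirely to Yara.
Ingrid's share ($432,000) is divided into 2 shares of $216,000: Bilal and Kofi each take $216,000.
Wyatt's share ($432,000) is divided into 3 shares of $144,000: Kerensa, Adaeze, and Sione each take $144,000.

Bilal receives $216,000.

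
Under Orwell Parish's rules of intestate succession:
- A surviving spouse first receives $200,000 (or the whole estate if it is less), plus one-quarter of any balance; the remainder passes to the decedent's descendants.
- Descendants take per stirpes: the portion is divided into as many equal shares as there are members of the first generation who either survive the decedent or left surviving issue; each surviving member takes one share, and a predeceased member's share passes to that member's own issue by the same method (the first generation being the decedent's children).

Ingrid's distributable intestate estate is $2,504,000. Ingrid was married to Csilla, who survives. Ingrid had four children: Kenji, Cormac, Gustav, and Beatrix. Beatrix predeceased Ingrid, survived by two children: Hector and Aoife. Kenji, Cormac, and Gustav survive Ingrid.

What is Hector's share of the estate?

Csilla first takes $200,000, leaving a balance of $2,304,000. Csilla then takes one-quarter of the balance ($576,000), for a total of $776,000. The remaining $1,728,000 passes to the descendants.
The descendants' portion ($1,728,000) is divided into 4 shares of $432,000: Kenji, Cormac, and Gustav each take $432,000; Beatrix's $432,000 share passes to Beatrix's issue.
Beatrix's share ($432,000) is divided into 2 shares of $216,000: Hector and Aoife each take $216,000.

Hector receives $216,000.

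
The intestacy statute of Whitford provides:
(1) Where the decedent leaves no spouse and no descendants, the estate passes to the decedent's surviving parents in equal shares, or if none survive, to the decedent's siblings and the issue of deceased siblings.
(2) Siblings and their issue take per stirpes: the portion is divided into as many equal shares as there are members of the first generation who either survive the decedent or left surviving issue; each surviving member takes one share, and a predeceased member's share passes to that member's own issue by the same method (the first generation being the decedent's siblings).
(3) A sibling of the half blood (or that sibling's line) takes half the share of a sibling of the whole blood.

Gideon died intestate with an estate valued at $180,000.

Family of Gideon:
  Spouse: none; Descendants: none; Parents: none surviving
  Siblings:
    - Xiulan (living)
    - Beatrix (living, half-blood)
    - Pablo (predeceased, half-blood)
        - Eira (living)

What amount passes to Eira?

The entire $180,000 passes to the siblings and their issue.
Counting each half-blood sibling's line as half a unit, there are 2 units in $180,000, so one unit is $90,000. Whole-blood lines (Xiulan) take $90,000 each; half-blood lines (Beatrix and Pablo) take $45,000 each.
Pablo's share ($45,000) passes entirely to Eira.

Eira receives $45,000.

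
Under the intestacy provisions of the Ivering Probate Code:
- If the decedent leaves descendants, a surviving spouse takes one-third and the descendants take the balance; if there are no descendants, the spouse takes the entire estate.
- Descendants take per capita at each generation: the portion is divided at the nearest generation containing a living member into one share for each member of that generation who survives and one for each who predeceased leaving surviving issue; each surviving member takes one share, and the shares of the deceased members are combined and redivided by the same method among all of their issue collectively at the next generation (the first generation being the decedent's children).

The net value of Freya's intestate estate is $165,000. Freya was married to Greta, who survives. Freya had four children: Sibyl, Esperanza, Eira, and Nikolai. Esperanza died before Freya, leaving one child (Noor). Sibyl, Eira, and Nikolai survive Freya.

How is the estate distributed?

Greta: $55,000; Sibyl: $27,500; Noor: $27,500; Eira: $27,500; Nikolai: $27,500

Greta takes one-third of $165,000 = $55,000. The remaining $110,000 passes to the descendants.
The descendants' portion ($110,000) is divided at the children's generation into 4 shares of $27,500. Sibyl, Eira, and Nikolai each take $27,500. The remaining share for the deceased Esperanza ($27,500) is carried to the next generation.
That pool ($27,500) passes entirely to Noor, the sole taker at the grandchildren's generation.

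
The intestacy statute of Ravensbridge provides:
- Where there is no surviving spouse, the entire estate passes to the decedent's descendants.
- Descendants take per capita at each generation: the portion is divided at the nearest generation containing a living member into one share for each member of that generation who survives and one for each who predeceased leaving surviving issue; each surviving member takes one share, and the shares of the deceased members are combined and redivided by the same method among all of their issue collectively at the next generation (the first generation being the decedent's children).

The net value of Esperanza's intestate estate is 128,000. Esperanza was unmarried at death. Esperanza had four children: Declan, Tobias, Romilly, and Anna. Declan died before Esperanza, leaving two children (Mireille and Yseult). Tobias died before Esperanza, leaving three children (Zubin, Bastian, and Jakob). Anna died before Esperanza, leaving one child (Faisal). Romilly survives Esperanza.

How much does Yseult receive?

Yseult receives 16,000.

The entire 128,000 passes to the descendants.
That amount (128,000) is divided at the children's generation into 4 shares of 32,000. Romilly takes 32,000. The 3 shares of the deceased (Declan, Tobias, and Anna) are combined into a pool of 96,000.
That pool (96,000) is divided at the grandchildren's generation equally among Mireille, Yseult, Zubin, Bastian, Jakob, and Faisal: 16,000 each.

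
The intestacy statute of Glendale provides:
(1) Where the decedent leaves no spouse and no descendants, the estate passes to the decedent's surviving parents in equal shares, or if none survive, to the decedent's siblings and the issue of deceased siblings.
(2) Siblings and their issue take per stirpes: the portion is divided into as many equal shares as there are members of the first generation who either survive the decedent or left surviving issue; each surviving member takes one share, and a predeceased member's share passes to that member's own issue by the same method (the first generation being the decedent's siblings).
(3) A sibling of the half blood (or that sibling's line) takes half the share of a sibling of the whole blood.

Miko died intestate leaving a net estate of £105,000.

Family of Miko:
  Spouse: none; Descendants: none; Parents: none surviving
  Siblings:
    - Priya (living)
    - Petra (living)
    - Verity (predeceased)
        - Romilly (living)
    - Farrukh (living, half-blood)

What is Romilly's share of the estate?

Romilly receives £30,000.

The entire £105,000 passes to the siblings and their issue.
Counting each half-blood sibling's line as half a unit, there are 7/2 units in £105,000, so one unit is £30,000. Whole-blood lines (Priya, Petra, and Verity) take £30,000 each; half-blood lines (Farrukh) take £15,000 each.
Verity's share (£30,000) passes entirely to Romilly.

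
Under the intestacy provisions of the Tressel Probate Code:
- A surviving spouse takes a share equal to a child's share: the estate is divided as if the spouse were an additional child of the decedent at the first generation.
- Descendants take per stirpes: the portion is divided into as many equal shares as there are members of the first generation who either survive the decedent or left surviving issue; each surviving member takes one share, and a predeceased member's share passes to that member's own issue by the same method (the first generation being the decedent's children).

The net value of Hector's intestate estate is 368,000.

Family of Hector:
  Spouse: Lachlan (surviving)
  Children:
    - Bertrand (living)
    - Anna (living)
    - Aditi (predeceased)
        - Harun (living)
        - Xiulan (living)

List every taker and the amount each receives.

Lachlan: 92,000; Bertrand: 92,000; Anna: 92,000; Harun: 46,000; Xiulan: 46,000

The spouse counts as an additional share at the children's level, so there are 4 primary shares of 92,000. Lachlan takes one such share (92,000).
The children's combined portion (276,000) is divided into 3 shares of 92,000: Bertrand and Anna each take 92,000; Aditi's 92,000 share passes to Aditi's issue.
Aditi's share (92,000) is divided into 2 shares of 46,000: Harun and Xiulan each take 46,000.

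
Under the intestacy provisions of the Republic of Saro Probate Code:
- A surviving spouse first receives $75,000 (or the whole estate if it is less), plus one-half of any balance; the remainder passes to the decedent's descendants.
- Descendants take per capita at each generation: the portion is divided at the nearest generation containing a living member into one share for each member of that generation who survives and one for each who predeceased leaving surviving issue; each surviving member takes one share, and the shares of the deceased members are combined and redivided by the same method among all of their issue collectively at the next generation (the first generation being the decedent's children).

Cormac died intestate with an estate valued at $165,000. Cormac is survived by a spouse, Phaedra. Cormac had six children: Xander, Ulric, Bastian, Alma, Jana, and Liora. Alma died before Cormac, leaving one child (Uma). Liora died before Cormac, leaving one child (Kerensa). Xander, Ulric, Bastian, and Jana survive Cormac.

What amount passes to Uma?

Uma receives $7,500.

Phaedra first takes $75,000, leaving a balance of $90,000. Phaedra then takes one-half of the balance ($45,000), for a total of $120,000. The remaining $45,000 passes to the descendants.
The descendants' portion ($45,000) is divided at the children's generation into 6 shares of $7,500. Xander, Ulric, Bastian, and Jana each take $7,500. The 2 shares of the deceased (Alma and Liora) are combined into a pool of $15,000.
That pool ($15,000) is divided at the grandchildren's generation equally among Uma and Kerensa: $7,500 each.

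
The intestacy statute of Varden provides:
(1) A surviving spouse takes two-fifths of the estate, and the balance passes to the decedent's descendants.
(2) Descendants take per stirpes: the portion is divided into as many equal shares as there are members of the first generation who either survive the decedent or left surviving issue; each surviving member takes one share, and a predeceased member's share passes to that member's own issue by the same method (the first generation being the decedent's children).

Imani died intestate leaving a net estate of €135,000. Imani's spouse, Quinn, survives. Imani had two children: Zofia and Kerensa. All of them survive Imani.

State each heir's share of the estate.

Quinn: €54,000; Zofia: €40,500; Kerensa: €40,500

Quinn takes two-fifths of €135,000 = €54,000. The remaining €81,000 passes to the descendants.
The descendants' portion (€81,000) is divided into 2 shares of €40,500: Zofia and Kerensa each take €40,500.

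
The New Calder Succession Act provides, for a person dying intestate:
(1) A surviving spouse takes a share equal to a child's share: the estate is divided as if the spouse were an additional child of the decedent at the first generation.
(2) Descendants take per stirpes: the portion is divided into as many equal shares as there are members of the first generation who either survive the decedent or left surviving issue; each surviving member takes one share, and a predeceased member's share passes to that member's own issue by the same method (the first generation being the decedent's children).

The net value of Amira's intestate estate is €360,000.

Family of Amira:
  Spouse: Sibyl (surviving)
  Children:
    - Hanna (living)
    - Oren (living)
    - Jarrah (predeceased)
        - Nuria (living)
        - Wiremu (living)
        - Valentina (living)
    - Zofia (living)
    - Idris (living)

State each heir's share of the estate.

The spouse counts as an additional share at the children's level, so there are 6 primary shares of €60,000. Sibyl takes one such share (€60,000).
The children's combined portion (€300,000) is divided into 5 shares of €60,000: Hanna, Oren, Zofia, and Idris each take €60,000; Jarrah's €60,000 share passes to Jarrah's issue.
Jarrah's share (€60,000) is divided into 3 shares of €20,000: Nuria, Wiremu, and Valentina each take €20,000.

Sibyl: €60,000; Hanna: €60,000; Oren: €60,000; Nuria: €20,000; Wiremu: €20,000; Valentina: €20,000; Zofia: €60,000; Idris: €60,000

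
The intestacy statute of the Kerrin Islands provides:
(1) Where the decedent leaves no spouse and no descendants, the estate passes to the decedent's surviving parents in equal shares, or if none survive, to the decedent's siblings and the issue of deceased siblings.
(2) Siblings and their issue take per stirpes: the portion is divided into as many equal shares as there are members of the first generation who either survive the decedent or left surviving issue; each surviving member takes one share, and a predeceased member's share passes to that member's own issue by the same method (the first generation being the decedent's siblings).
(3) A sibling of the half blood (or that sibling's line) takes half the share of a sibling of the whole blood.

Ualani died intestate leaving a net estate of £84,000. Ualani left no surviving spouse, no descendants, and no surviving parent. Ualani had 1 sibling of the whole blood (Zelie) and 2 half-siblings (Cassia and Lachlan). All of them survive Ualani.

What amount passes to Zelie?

The entire £84,000 passes to the siblings and their issue.
Counting each half-blood sibling's line as half a unit, there are 2 units in £84,000, so one unit is £42,000. Whole-blood lines (Zelie) take £42,000 each; half-blood lines (Cassia and Lachlan) take £21,000 each.

Zelie receives £42,000.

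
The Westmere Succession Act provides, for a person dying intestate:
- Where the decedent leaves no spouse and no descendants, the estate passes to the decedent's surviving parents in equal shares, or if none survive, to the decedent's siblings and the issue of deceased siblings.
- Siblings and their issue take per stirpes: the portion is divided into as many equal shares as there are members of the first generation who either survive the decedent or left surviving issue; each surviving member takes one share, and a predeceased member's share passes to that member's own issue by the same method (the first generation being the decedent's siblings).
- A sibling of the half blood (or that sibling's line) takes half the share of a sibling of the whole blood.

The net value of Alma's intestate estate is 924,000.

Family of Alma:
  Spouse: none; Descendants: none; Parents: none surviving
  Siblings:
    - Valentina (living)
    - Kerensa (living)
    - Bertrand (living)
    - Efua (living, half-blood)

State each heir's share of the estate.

The entire 924,000 passes to the siblings and their issue.
Counting each half-blood sibling's line as half a unit, there are 7/2 units in 924,000, so one unit is 264,000. Whole-blood lines (Valentina, Kerensa, and Bertrand) take 264,000 each; half-blood lines (Efua) take 132,000 each.

Valentina: 264,000; Kerensa: 264,000; Bertrand: 264,000; Efua: 132,000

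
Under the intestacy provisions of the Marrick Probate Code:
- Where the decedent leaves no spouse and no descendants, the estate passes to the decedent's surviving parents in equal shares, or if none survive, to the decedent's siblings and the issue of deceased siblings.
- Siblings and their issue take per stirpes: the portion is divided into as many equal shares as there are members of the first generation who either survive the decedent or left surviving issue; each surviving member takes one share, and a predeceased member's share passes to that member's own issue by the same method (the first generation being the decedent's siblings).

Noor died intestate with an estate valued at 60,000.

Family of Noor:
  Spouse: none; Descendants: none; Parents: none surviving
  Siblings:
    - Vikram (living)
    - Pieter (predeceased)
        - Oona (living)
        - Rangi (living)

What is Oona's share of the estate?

Oona receives 15,000.

The entire 60,000 passes to the siblings and their issue.
That amount (60,000) is divided into 2 shares of 30,000: Vikram takes 30,000; Pieter's 30,000 share passes to Pieter's issue.
Pieter's share (30,000) is divided into 2 shares of 15,000: Oona and Rangi each take 15,000.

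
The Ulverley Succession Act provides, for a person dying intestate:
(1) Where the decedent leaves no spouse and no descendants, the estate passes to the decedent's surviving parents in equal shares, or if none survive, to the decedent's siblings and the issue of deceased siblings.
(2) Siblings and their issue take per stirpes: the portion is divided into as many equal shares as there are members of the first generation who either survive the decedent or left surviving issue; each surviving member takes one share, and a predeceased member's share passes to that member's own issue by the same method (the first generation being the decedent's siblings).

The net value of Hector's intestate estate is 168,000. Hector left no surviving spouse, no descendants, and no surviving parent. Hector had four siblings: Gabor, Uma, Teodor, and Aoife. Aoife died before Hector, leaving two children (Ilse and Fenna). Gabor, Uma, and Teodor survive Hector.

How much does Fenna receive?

Fenna receives 21,000.

The entire 168,000 passes to the siblings and their issue.
That amount (168,000) is divided into 4 shares of 42,000: Gabor, Uma, and Teodor each take 42,000; Aoife's 42,000 share passes to Aoife's issue.
Aoife's share (42,000) is divided into 2 shares of 21,000: Ilse and Fenna each take 21,000.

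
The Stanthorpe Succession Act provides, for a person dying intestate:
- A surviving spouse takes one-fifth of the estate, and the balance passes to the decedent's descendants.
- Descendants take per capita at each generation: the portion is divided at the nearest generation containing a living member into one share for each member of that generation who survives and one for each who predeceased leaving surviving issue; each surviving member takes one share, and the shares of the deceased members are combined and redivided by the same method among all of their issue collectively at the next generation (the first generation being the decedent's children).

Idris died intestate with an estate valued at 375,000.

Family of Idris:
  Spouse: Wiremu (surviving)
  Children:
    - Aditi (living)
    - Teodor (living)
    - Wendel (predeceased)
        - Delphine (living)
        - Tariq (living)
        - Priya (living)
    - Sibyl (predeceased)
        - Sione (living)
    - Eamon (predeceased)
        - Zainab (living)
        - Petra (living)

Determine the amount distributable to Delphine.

Delphine receives 30,000.

Wiremu takes one-fifth of 375,000 = 75,000. The remaining 300,000 passes to the descendants.
The descendants' portion (300,000) is divided at the children's generation into 5 shares of 60,000. Aditi and Teodor each take 60,000. The 3 shares of the deceased (Wendel, Sibyl, and Eamon) are combined into a pool of 180,000.
That pool (180,000) is divided at the grandchildren's generation equally among Delphine, Tariq, Priya, Sione, Zainab, and Petra: 30,000 each.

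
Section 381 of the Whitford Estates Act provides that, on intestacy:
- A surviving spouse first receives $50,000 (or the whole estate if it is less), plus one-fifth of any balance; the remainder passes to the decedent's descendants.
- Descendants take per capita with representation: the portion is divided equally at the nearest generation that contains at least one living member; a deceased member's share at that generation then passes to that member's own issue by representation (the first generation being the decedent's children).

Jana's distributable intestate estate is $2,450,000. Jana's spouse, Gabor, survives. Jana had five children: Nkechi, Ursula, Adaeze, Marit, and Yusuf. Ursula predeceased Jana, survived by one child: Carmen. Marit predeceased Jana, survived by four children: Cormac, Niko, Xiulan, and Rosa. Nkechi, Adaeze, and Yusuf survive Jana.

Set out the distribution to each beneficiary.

Gabor first takes $50,000, leaving a balance of $2,400,000. Gabor then takes one-fifth of the balance ($480,000), for a total of $530,000. The remaining $1,920,000 passes to the descendants.
The descendants' portion ($1,920,000) is divided into 5 shares of $384,000: Nkechi, Adaeze, and Yusuf each take $384,000; Ursula's $384,000 share passes to Ursula's issue; Marit's $384,000 share passes to Marit's issue.
Ursula's share ($384,000) passes entirely to Carmen.
Marit's share ($384,000) is divided into 4 shares of $96,000: Cormac, Niko, Xiulan, and Rosa each take $96,000.

Gabor: $530,000; Nkechi: $384,000; Carmen: $384,000; Adaeze: $384,000; Cormac: $96,000; Niko: $96,000; Xiulan: $96,000; Rosa: $96,000; Yusuf: $384,000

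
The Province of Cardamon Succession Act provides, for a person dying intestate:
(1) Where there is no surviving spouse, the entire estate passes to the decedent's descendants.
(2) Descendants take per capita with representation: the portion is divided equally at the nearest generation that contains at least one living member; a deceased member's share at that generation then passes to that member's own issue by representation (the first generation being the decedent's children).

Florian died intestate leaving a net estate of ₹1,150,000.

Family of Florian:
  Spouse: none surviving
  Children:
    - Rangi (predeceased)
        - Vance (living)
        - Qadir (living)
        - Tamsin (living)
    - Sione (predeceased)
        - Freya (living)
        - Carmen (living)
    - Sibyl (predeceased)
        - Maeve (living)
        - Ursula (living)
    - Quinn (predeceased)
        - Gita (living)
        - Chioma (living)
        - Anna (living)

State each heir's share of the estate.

The entire ₹1,150,000 passes to the descendants.
No child survives, so the initial division is made at the grandchildren's generation.
That amount (₹1,150,000) is divided into 10 shares of ₹115,000: Vance, Qadir, Tamsin, Freya, Carmen, Maeve, Ursula, Gita, Chioma, and Anna each take ₹115,000.

Vance: ₹115,000; Qadir: ₹115,000; Tamsin: ₹115,000; Freya: ₹115,000; Carmen: ₹115,000; Maeve: ₹115,000; Ursula: ₹115,000; Gita: ₹115,000; Chioma: ₹115,000; Anna: ₹115,000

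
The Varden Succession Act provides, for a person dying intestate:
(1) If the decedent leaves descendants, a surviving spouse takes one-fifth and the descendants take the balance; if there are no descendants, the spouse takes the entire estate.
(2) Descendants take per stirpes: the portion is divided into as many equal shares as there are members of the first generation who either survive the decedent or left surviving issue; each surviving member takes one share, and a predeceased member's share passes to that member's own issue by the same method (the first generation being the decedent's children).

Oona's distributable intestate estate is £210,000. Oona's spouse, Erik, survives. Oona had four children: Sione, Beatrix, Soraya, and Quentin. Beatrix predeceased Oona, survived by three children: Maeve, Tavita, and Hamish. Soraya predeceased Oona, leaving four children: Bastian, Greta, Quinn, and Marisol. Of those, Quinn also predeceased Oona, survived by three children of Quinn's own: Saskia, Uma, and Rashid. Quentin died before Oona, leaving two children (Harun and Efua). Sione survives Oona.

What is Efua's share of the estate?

Efua receives £21,000.

Erik takes one-fifth of £210,000 = £42,000. The remaining £168,000 passes to the descendants.
The descendants' portion (£168,000) is divided into 4 shares of £42,000: Sione takes £42,000; Beatrix's £42,000 share passes to Beatrix's issue; Soraya's £42,000 share passes to Soraya's issue; Quentin's £42,000 share passes to Quentin's issue.
Beatrix's share (£42,000) is divided into 3 shares of £14,000: Maeve, Tavita, and Hamish each take £14,000.
Soraya's share (£42,000) is divided into 4 shares of £10,500: Bastian, Greta, and Marisol each take £10,500; Quinn's £10,500 share passes to Quinn's issue.
Quinn's share (£10,500) is divided into 3 shares of £3,500: Saskia, Uma, and Rashid each take £3,500.
Quentin's share (£42,000) is divided into 2 shares of £21,000: Harun and Efua each take £21,000.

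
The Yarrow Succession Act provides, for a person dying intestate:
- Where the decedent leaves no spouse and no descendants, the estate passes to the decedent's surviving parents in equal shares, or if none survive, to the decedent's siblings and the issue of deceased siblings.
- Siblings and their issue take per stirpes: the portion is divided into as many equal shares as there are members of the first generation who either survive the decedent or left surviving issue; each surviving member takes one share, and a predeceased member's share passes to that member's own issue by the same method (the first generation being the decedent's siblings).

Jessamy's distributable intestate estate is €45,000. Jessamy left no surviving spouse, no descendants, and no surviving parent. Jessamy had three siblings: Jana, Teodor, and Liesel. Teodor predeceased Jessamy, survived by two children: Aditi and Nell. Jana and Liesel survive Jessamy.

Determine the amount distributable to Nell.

Nell receives €7,500.

The entire €45,000 passes to the siblings and their issue.
That amount (€45,000) is divided into 3 shares of €15,000: Jana and Liesel each take €15,000; Teodor's €15,000 share passes to Teodor's issue.
Teodor's share (€15,000) is divided into 2 shares of €7,500: Aditi and Nell each take €7,500.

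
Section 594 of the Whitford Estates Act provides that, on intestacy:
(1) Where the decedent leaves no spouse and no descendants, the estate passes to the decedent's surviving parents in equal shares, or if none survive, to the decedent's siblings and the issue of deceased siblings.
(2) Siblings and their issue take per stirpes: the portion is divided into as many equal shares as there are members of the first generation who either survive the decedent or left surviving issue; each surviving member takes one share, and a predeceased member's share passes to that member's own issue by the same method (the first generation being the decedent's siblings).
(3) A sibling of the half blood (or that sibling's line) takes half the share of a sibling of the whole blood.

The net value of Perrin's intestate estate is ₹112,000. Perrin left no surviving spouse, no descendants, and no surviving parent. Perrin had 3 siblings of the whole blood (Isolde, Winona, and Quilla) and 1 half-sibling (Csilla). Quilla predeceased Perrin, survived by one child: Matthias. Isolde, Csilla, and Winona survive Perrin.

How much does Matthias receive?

Matthias receives ₹32,000.

The entire ₹112,000 passes to the siblings and their issue.
Counting each half-blood sibling's line as half a unit, there are 7/2 units in ₹112,000, so one unit is ₹32,000. Whole-blood lines (Isolde, Winona, and Quilla) take ₹32,000 each; half-blood lines (Csilla) take ₹16,000 each.
Quilla's share (₹32,000) passes entirely to Matthias.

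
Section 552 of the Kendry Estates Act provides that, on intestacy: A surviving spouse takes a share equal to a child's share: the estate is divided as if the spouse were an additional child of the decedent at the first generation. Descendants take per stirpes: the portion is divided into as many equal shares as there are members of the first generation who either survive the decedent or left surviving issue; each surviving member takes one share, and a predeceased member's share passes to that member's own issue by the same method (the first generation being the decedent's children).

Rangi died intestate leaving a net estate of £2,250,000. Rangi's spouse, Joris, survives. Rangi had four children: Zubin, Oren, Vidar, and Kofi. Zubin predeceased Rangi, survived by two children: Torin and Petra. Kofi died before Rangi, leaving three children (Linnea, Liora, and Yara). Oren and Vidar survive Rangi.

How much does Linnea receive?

Linnea receives £150,000.

The spouse counts as an additional share at the children's level, so there are 5 primary shares of £450,000. Joris takes one such share (£450,000).
The children's combined portion (£1,800,000) is divided into 4 shares of £450,000: Oren and Vidar each take £450,000; Zubin's £450,000 share passes to Zubin's issue; Kofi's £450,000 share passes to Kofi's issue.
Zubin's share (£450,000) is divided into 2 shares of £225,000: Torin and Petra each take £225,000.
Kofi's share (£450,000) is divided into 3 shares of £150,000: Linnea, Liora, and Yara each take £150,000.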